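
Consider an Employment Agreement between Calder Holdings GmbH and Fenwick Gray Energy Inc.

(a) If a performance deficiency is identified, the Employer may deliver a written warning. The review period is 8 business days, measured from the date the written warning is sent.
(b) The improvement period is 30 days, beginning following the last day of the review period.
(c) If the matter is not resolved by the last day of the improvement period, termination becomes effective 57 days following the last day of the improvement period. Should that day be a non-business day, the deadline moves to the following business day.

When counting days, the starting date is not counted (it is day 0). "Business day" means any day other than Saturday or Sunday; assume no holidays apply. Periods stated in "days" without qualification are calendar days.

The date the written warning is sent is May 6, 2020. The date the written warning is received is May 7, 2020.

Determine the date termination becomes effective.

August 13, 2020

From Wednesday, May 6, 2020, 8 business days (May 7, May 8, May 11, May 12, May 13, May 14, May 15, May 18, skipping weekends) brings us to Monday, May 18, 2020, which is the last day of the review period.
The last day of the improvement period: 30 calendar days after May 18, 2020 is June 17, 2020.
The date termination becomes effective: June 17, 2020 + 57 days = August 13, 2020. August 13, 2020 is a Thursday, so no roll-forward applies.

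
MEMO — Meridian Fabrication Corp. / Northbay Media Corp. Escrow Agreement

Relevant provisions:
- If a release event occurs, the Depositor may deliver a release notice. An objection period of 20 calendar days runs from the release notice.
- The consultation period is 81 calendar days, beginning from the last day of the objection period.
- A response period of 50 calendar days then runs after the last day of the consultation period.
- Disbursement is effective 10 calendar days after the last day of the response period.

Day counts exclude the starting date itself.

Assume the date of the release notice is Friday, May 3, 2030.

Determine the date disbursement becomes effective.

Oct 11, 2030

Adding 20 calendar days to May 3, 2030 gives May 23, 2030, which is the last day of the objection period.
The last day of the consultation period: May 23, 2030 + 81 days = Aug 12, 2030.
The last day of the response period: 50 calendar days after Aug 12, 2030 is Oct 1, 2030.
The date disbursement becomes effective: 10 calendar days after Oct 1, 2030 is Oct 11, 2030.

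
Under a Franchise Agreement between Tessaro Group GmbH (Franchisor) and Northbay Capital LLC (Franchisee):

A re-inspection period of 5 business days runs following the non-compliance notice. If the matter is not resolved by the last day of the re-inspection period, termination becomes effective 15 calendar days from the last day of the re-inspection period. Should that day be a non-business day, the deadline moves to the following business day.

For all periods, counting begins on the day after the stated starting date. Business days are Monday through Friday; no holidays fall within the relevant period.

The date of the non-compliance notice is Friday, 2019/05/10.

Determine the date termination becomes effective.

2019/06/03

The last day of the re-inspection period: counting 5 business days from Friday, 2019/05/10 (May 13, May 14, May 15, May 16, May 17, skipping weekends) reaches Friday, 2019/05/17.
The date termination becomes effective: 2019/05/17 + 15 days = 2019/06/01. That falls on a Saturday, so it rolls to the next business day, Monday, 2019/06/03.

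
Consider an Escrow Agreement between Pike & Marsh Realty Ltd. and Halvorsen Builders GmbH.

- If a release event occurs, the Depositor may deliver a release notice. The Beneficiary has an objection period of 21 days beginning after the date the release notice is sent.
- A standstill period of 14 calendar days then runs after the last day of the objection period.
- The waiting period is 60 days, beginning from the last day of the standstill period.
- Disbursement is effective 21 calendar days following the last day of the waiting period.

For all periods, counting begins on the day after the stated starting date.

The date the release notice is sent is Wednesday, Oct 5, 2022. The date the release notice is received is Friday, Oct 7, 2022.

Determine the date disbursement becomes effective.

Adding 21 calendar days to Oct 5, 2022 gives Oct 26, 2022, which is the last day of the objection period.
The last day of the standstill period: 14 calendar days after Oct 26, 2022 is Nov 9, 2022.
The last day of the waiting period: Nov 9, 2022 + 60 days = Jan 8, 2023.
The date disbursement becomes effective: Jan 8, 2023 + 21 days = Jan 29, 2023.

Jan 29, 2023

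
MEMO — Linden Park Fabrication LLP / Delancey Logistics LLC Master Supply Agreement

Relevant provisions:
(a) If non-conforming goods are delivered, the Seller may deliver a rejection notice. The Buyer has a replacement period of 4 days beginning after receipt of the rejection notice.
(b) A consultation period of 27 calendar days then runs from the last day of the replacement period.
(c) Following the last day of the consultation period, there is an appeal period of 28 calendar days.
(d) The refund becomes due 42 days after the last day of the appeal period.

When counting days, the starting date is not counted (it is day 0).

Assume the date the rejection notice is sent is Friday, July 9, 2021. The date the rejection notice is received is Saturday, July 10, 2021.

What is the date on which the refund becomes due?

The last day of the replacement period: 4 calendar days after July 10, 2021 is July 14, 2021.
The last day of the consultation period: 27 calendar days after July 14, 2021 is August 10, 2021.
The last day of the appeal period: August 10, 2021 + 28 days = September 7, 2021.
Adding 42 calendar days to September 7, 2021 gives October 19, 2021, which is the date on which the refund becomes due.

October 19, 2021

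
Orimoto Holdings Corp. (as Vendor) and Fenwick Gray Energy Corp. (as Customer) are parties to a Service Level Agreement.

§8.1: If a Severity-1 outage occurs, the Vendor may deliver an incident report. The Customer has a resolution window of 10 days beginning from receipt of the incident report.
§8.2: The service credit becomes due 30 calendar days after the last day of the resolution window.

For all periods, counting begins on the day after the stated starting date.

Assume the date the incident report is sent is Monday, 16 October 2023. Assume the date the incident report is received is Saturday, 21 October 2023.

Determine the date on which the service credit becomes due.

30 November 2023

Adding 10 calendar days to 21 October 2023 gives 31 October 2023, which is the last day of the resolution window.
The date on which the service credit becomes due: 30 calendar days after 31 October 2023 is 30 November 2023.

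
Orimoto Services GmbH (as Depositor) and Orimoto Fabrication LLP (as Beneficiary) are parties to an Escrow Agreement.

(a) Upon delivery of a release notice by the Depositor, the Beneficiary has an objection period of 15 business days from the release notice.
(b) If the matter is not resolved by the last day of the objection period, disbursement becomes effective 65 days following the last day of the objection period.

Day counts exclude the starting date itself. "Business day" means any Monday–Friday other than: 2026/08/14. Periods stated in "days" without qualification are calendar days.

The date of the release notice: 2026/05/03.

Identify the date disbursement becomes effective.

The last day of the objection period: 15 business days after Sunday, 2026/05/03, skipping weekends — May 4, May 5, May 6, May 7, …, May 20, May 21, May 22 — lands on Friday, 2026/05/22.
The date disbursement becomes effective: 65 calendar days after 2026/05/22 is 2026/07/26.

2026/07/26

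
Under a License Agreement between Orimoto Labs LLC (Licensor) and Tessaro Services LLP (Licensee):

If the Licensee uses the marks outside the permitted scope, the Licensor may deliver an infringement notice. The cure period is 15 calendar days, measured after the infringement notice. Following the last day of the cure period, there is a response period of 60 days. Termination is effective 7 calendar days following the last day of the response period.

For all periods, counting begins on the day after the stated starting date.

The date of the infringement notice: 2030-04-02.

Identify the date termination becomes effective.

The last day of the cure period: 15 calendar days after 2030-04-02 is 2030-04-17.
Adding 60 calendar days to 2030-04-17 gives 2030-06-16, which is the last day of the response period.
The date termination becomes effective: 7 calendar days after 2030-06-16 is 2030-06-23.

2030-06-23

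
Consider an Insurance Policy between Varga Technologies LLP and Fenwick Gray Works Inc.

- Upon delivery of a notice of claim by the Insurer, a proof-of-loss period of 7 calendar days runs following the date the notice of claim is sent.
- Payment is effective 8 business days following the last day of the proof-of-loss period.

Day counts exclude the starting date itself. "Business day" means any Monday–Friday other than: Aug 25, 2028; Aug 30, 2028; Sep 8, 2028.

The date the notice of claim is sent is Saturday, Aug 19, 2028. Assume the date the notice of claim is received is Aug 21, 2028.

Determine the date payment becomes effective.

Sep 7, 2028

Adding 7 calendar days to Aug 19, 2028 gives Aug 26, 2028, which is the last day of the proof-of-loss period.
From Saturday, Aug 26, 2028, 8 business days (Aug 28, Aug 29, Aug 31, Sep 1, Sep 4, Sep 5, Sep 6, Sep 7, skipping weekends and the listed holiday on Aug 30) brings us to Thursday, Sep 7, 2028, which is the date payment becomes effective.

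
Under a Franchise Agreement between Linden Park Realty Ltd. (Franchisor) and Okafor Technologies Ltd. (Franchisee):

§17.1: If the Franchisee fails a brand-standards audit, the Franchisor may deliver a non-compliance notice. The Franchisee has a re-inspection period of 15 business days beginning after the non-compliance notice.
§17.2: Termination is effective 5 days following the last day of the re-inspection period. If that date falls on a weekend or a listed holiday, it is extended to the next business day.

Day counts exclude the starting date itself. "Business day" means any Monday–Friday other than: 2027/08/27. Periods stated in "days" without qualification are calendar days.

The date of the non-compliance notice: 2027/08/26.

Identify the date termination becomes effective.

2027/09/22

The last day of the re-inspection period: counting 15 business days from Thursday, 2027/08/26 (Aug 30, Aug 31, Sep 1, Sep 2, …, Sep 15, Sep 16, Sep 17, skipping weekends and the listed holiday on Aug 27) reaches Friday, 2027/09/17.
The date termination becomes effective: 2027/09/17 + 5 days = 2027/09/22. 2027/09/22 is a Wednesday and is not a listed holiday, so no roll-forward applies.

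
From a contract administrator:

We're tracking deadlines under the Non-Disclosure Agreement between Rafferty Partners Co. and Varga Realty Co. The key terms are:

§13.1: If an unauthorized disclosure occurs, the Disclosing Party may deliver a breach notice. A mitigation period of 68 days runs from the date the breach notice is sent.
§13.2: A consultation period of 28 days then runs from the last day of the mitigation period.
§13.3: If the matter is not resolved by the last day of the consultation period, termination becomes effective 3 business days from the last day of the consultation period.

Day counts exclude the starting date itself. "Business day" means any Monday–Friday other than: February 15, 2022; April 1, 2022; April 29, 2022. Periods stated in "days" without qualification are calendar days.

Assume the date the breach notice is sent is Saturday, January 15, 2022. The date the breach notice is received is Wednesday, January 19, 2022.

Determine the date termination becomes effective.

Adding 68 calendar days to January 15, 2022 gives March 24, 2022, which is the last day of the mitigation period.
The last day of the consultation period: March 24, 2022 + 28 days = April 21, 2022.
From Thursday, April 21, 2022, 3 business days (Apr 22, Apr 25, Apr 26, skipping weekends) brings us to Tuesday, April 26, 2022, which is the date termination becomes effective.

April 26, 2022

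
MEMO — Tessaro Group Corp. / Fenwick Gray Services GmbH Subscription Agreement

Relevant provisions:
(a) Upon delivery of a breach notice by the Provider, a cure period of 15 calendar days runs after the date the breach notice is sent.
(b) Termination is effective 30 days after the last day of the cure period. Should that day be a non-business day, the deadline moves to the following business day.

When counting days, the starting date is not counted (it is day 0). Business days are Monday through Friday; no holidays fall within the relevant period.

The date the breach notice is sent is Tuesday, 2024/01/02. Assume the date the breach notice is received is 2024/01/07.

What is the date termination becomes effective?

Adding 15 calendar days to 2024/01/02 gives 2024/01/17, which is the last day of the cure period.
Adding 30 calendar days to 2024/01/17 gives 2024/02/16, which is the date termination becomes effective. 2024/02/16 is a Friday, so no roll-forward applies.

2024/02/16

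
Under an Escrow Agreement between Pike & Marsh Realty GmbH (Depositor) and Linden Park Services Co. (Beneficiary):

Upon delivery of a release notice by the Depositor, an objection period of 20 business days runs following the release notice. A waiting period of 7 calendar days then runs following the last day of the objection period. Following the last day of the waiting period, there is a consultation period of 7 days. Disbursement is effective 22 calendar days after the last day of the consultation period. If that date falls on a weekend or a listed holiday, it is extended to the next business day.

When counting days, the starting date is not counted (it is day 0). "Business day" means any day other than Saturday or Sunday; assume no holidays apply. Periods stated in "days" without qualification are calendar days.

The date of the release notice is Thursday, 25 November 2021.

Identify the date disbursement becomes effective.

The last day of the objection period: 20 business days after Thursday, 25 November 2021, skipping weekends — Nov 26, Nov 29, Nov 30, Dec 1, …, Dec 21, Dec 22, Dec 23 — lands on Thursday, 23 December 2021.
The last day of the waiting period: 23 December 2021 + 7 days = 30 December 2021.
Adding 7 calendar days to 30 December 2021 gives 6 January 2022, which is the last day of the consultation period.
Adding 22 calendar days to 6 January 2022 gives 28 January 2022, which is the date disbursement becomes effective. 28 January 2022 is a Friday, so no roll-forward applies.

28 January 2022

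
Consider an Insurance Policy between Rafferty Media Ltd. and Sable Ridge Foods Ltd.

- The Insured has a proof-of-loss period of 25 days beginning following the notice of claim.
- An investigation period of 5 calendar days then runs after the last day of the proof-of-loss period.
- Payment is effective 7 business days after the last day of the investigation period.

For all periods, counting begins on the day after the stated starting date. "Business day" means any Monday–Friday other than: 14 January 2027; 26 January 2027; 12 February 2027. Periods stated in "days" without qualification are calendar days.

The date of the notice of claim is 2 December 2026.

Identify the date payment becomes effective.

The last day of the proof-of-loss period: 2 December 2026 + 25 days = 27 December 2026.
Adding 5 calendar days to 27 December 2026 gives 1 January 2027, which is the last day of the investigation period.
From Friday, 1 January 2027, 7 business days (Jan 4, Jan 5, Jan 6, Jan 7, Jan 8, Jan 11, Jan 12, skipping weekends) brings us to Tuesday, 12 January 2027, which is the date payment becomes effective.

12 January 2027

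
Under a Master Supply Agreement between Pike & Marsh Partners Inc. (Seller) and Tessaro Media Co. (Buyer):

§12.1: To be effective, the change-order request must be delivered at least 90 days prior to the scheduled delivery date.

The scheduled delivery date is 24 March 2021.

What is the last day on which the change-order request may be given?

24 December 2020

24 March 2021 minus 90 days is 24 December 2020.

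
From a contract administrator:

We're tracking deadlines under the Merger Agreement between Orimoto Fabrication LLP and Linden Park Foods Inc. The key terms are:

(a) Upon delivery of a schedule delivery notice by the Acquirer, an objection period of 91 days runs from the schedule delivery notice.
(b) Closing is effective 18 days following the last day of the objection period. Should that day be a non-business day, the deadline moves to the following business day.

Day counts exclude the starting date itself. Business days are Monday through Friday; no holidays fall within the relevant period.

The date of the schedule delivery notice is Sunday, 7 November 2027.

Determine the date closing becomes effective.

Adding 91 calendar days to 7 November 2027 gives 6 February 2028, which is the last day of the objection period.
The date closing becomes effective: 6 February 2028 + 18 days = 24 February 2028. 24 February 2028 is a Thursday, so no roll-forward applies.

24 February 2028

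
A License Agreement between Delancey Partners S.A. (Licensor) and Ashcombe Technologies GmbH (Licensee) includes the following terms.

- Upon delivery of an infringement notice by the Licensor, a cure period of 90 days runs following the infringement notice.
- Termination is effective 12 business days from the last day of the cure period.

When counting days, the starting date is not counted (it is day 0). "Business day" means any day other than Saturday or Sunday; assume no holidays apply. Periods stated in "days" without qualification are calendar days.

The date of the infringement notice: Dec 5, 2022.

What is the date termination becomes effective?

Mar 21, 2023

Adding 90 calendar days to Dec 5, 2022 gives Mar 5, 2023, which is the last day of the cure period.
The date termination becomes effective: counting 12 business days from Sunday, Mar 5, 2023 (Mar 6, Mar 7, Mar 8, Mar 9, …, Mar 17, Mar 20, Mar 21, skipping weekends) reaches Tuesday, Mar 21, 2023.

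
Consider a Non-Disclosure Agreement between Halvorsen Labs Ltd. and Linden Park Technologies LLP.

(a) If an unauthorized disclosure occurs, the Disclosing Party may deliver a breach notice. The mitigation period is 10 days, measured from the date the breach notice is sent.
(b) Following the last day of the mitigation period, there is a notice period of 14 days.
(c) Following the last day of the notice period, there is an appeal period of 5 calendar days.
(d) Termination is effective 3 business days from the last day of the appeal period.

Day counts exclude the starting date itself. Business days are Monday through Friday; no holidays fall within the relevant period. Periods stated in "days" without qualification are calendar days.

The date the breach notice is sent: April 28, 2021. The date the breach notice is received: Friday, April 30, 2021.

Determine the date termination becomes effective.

June 1, 2021

The last day of the mitigation period: 10 calendar days after April 28, 2021 is May 8, 2021.
The last day of the notice period: 14 calendar days after May 8, 2021 is May 22, 2021.
The last day of the appeal period: May 22, 2021 + 5 days = May 27, 2021.
From Thursday, May 27, 2021, 3 business days (May 28, May 31, Jun 1, skipping weekends) brings us to Tuesday, June 1, 2021, which is the date termination becomes effective.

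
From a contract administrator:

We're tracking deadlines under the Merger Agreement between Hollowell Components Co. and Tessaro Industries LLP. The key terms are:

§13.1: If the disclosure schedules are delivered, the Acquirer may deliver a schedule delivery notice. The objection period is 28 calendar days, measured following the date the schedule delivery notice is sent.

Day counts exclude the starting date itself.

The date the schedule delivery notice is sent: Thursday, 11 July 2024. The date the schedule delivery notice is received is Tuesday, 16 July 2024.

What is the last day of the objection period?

The last day of the objection period: 11 July 2024 + 28 days = 8 August 2024.

8 August 2024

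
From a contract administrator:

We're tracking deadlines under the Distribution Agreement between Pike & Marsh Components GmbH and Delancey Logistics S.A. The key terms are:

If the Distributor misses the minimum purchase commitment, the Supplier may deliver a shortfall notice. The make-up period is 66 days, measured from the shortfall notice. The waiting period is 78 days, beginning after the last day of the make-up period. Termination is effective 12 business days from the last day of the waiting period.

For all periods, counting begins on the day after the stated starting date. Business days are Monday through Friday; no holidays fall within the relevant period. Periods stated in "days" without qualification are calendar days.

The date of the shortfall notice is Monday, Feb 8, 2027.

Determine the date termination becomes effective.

Jul 20, 2027

The last day of the make-up period: 66 calendar days after Feb 8, 2027 is Apr 15, 2027.
The last day of the waiting period: 78 calendar days after Apr 15, 2027 is Jul 2, 2027.
The date termination becomes effective: 12 business days after Friday, Jul 2, 2027, skipping weekends — Jul 5, Jul 6, Jul 7, Jul 8, …, Jul 16, Jul 19, Jul 20 — lands on Tuesday, Jul 20, 2027.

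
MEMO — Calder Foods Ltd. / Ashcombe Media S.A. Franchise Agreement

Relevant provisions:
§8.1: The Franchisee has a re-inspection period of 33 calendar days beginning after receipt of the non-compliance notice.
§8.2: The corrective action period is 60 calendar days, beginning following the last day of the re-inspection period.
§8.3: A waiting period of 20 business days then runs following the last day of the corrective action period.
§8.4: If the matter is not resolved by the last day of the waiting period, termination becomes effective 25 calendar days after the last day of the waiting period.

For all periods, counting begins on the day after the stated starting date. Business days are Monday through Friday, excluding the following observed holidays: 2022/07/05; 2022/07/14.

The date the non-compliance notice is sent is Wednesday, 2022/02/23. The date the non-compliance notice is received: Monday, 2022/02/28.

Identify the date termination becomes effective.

The last day of the re-inspection period: 2022/02/28 + 33 days = 2022/04/02.
Adding 60 calendar days to 2022/04/02 gives 2022/06/01, which is the last day of the corrective action period.
From Wednesday, 2022/06/01, 20 business days (Jun 2, Jun 3, Jun 6, Jun 7, …, Jun 27, Jun 28, Jun 29, skipping weekends) brings us to Wednesday, 2022/06/29, which is the last day of the waiting period.
The date termination becomes effective: 25 calendar days after 2022/06/29 is 2022/07/24.

2022/07/24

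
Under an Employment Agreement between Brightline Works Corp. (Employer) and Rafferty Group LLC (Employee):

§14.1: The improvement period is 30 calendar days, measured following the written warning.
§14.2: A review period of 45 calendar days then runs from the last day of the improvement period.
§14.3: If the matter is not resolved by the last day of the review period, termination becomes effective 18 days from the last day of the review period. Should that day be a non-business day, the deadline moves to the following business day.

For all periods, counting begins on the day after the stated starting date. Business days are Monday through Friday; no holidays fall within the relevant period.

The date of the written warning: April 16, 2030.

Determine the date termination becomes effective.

July 18, 2030

The last day of the improvement period: 30 calendar days after April 16, 2030 is May 16, 2030.
The last day of the review period: May 16, 2030 + 45 days = June 30, 2030.
The date termination becomes effective: June 30, 2030 + 18 days = July 18, 2030. July 18, 2030 is a Thursday, so no roll-forward applies.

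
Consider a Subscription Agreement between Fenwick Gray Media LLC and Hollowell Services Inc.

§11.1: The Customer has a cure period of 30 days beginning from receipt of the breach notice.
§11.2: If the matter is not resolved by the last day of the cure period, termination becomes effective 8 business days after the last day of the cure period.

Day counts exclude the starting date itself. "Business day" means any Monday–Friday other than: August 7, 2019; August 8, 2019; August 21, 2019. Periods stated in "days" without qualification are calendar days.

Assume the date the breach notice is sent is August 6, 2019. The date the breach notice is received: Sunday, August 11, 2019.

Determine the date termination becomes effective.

The last day of the cure period: 30 calendar days after August 11, 2019 is September 10, 2019.
From Tuesday, September 10, 2019, 8 business days (Sep 11, Sep 12, Sep 13, Sep 16, Sep 17, Sep 18, Sep 19, Sep 20, skipping weekends) brings us to Friday, September 20, 2019, which is the date termination becomes effective.

September 20, 2019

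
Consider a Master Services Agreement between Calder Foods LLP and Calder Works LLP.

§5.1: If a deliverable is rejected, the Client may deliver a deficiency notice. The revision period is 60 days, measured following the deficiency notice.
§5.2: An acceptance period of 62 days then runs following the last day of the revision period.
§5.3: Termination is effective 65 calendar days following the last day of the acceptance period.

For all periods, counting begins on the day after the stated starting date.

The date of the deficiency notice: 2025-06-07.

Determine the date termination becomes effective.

2025-12-11

The last day of the revision period: 2025-06-07 + 60 days = 2025-08-06.
The last day of the acceptance period: 2025-08-06 + 62 days = 2025-10-07.
The date termination becomes effective: 2025-10-07 + 65 days = 2025-12-11.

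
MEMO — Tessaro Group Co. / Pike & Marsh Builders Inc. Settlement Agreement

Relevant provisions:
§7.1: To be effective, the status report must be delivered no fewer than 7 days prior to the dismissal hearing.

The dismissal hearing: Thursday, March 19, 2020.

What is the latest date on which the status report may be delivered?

March 12, 2020

Counting back 7 calendar days from March 19, 2020 gives March 12, 2020.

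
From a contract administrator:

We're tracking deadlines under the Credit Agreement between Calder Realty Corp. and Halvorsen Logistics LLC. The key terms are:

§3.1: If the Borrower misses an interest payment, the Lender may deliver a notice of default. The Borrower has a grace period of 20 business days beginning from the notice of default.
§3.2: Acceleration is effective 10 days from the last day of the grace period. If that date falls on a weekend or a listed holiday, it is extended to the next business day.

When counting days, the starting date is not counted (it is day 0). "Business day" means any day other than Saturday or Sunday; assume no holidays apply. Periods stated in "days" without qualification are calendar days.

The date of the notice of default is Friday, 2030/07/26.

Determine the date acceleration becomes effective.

The last day of the grace period: counting 20 business days from Friday, 2030/07/26 (Jul 29, Jul 30, Jul 31, Aug 1, …, Aug 21, Aug 22, Aug 23, skipping weekends) reaches Friday, 2030/08/23.
Adding 10 calendar days to 2030/08/23 gives 2030/09/02, which is the date acceleration becomes effective. 2030/09/02 is a Monday, so no roll-forward applies.

2030/09/02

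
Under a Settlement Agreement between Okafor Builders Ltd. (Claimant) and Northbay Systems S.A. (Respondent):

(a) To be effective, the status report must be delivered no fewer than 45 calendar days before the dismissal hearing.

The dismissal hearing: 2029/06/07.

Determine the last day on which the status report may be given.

2029/04/23

2029/06/07 minus 45 days is 2029/04/23.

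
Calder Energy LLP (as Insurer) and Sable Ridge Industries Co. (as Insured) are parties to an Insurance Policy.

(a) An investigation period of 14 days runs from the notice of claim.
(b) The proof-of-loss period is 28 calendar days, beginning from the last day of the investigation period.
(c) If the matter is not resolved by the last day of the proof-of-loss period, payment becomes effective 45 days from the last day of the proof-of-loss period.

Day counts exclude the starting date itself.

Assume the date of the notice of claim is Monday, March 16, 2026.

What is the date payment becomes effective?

The last day of the investigation period: March 16, 2026 + 14 days = March 30, 2026.
The last day of the proof-of-loss period: 28 calendar days after March 30, 2026 is April 27, 2026.
Adding 45 calendar days to April 27, 2026 gives June 11, 2026, which is the date payment becomes effective.

June 11, 2026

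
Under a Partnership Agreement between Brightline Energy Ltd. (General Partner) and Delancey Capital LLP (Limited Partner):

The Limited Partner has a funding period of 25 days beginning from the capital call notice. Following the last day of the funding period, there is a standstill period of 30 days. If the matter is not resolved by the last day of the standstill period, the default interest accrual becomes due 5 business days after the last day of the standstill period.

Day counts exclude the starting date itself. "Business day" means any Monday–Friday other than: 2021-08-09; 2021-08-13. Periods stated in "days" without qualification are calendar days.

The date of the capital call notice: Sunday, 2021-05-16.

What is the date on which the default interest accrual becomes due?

2021-07-16

Adding 25 calendar days to 2021-05-16 gives 2021-06-10, which is the last day of the funding period.
Adding 30 calendar days to 2021-06-10 gives 2021-07-10, which is the last day of the standstill period.
From Saturday, 2021-07-10, 5 business days (Jul 12, Jul 13, Jul 14, Jul 15, Jul 16, skipping weekends) brings us to Friday, 2021-07-16, which is the date on which the default interest accrual becomes due.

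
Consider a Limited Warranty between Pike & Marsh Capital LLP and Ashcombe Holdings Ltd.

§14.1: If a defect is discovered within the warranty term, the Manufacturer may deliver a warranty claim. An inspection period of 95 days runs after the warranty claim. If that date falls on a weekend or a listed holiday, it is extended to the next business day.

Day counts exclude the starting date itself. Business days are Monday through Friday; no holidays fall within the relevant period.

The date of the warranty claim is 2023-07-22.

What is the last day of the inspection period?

The last day of the inspection period: 95 calendar days after 2023-07-22 is 2023-10-25. 2023-10-25 is a Wednesday, so no roll-forward applies.

2023-10-25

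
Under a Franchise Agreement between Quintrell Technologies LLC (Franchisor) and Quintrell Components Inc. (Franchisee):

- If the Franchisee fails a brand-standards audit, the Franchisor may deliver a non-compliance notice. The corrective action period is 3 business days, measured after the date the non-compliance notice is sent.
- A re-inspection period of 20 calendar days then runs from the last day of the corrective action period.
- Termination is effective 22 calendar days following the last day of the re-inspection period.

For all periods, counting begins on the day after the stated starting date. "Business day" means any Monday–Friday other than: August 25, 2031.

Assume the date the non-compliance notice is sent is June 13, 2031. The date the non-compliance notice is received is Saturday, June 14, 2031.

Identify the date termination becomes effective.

From Friday, June 13, 2031, 3 business days (Jun 16, Jun 17, Jun 18, skipping weekends) brings us to Wednesday, June 18, 2031, which is the last day of the corrective action period.
Adding 20 calendar days to June 18, 2031 gives July 8, 2031, which is the last day of the re-inspection period.
The date termination becomes effective: 22 calendar days after July 8, 2031 is July 30, 2031.

July 30, 2031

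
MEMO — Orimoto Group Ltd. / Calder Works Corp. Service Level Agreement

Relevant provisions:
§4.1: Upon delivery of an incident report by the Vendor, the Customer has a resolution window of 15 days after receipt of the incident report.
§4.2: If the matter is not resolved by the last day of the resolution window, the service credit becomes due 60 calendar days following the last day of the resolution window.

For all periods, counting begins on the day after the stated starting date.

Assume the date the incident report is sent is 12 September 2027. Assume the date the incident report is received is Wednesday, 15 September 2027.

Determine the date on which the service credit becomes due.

29 November 2027

The last day of the resolution window: 15 calendar days after 15 September 2027 is 30 September 2027.
The date on which the service credit becomes due: 30 September 2027 + 60 days = 29 November 2027.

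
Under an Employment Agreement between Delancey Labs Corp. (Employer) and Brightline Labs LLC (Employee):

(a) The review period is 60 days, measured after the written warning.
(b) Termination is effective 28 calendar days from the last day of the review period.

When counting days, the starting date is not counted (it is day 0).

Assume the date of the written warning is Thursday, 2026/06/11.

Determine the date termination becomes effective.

2026/09/07

The last day of the review period: 60 calendar days after 2026/06/11 is 2026/08/10.
The date termination becomes effective: 28 calendar days after 2026/08/10 is 2026/09/07.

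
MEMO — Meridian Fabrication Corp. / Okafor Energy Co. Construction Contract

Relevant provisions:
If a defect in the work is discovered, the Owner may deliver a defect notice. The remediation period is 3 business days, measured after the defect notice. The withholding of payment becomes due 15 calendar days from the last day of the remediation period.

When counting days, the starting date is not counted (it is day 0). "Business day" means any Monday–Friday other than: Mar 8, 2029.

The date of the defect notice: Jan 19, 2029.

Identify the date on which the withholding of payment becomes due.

From Friday, Jan 19, 2029, 3 business days (Jan 22, Jan 23, Jan 24, skipping weekends) brings us to Wednesday, Jan 24, 2029, which is the last day of the remediation period.
Adding 15 calendar days to Jan 24, 2029 gives Feb 8, 2029, which is the date on which the withholding of payment becomes due.

Feb 8, 2029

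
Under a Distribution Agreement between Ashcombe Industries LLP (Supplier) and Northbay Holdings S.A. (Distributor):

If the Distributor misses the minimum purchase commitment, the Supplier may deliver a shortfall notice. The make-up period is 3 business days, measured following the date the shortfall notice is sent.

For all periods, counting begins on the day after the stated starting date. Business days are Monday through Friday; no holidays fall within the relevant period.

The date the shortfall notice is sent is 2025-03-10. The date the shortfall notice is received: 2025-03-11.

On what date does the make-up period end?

2025-03-13

The last day of the make-up period: counting 3 business days from Monday, 2025-03-10 (Mar 11, Mar 12, Mar 13, skipping weekends) reaches Thursday, 2025-03-13.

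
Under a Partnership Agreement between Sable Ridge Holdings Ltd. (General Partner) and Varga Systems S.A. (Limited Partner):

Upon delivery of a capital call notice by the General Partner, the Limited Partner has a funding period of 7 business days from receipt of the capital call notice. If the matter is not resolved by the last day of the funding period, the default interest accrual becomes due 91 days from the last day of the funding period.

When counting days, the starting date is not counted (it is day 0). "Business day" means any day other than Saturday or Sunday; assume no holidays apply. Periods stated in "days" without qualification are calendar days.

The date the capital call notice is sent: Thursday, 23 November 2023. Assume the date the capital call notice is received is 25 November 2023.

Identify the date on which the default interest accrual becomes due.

From Saturday, 25 November 2023, 7 business days (Nov 27, Nov 28, Nov 29, Nov 30, Dec 1, Dec 4, Dec 5, skipping weekends) brings us to Tuesday, 5 December 2023, which is the last day of the funding period.
The date on which the default interest accrual becomes due: 5 December 2023 + 91 days = 5 March 2024.

5 March 2024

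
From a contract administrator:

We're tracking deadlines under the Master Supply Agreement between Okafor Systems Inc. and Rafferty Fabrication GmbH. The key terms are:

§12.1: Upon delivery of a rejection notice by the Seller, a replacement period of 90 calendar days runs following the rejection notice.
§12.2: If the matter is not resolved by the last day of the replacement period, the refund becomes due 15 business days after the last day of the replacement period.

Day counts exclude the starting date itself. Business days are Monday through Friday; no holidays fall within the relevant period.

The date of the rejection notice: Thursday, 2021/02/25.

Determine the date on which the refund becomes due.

2021/06/16

The last day of the replacement period: 90 calendar days after 2021/02/25 is 2021/05/26.
From Wednesday, 2021/05/26, 15 business days (May 27, May 28, May 31, Jun 1, …, Jun 14, Jun 15, Jun 16, skipping weekends) brings us to Wednesday, 2021/06/16, which is the date on which the refund becomes due.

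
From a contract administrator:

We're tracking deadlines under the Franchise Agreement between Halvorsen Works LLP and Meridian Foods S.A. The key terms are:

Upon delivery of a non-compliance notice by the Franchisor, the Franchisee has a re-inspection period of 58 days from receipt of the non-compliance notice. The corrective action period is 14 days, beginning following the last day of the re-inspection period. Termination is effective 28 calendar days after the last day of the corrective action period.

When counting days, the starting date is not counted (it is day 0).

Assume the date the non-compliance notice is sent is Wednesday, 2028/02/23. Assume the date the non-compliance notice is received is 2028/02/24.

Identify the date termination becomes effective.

2028/06/03

The last day of the re-inspection period: 2028/02/24 + 58 days = 2028/04/22.
The last day of the corrective action period: 14 calendar days after 2028/04/22 is 2028/05/06.
Adding 28 calendar days to 2028/05/06 gives 2028/06/03, which is the date termination becomes effective.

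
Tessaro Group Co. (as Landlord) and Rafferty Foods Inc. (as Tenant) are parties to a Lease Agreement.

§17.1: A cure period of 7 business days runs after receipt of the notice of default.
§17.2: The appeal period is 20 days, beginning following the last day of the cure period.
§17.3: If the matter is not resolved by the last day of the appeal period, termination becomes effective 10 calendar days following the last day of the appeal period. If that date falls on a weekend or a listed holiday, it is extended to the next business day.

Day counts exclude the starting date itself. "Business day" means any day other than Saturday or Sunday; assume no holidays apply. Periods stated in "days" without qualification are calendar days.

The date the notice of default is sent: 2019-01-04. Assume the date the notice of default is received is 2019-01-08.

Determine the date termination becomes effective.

2019-02-18

The last day of the cure period: 7 business days after Tuesday, 2019-01-08, skipping weekends — Jan 9, Jan 10, Jan 11, Jan 14, Jan 15, Jan 16, Jan 17 — lands on Thursday, 2019-01-17.
The last day of the appeal period: 20 calendar days after 2019-01-17 is 2019-02-06.
Adding 10 calendar days to 2019-02-06 gives 2019-02-16, which is the date termination becomes effective. That falls on a Saturday, so it rolls to the next business day, Monday, 2019-02-18.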